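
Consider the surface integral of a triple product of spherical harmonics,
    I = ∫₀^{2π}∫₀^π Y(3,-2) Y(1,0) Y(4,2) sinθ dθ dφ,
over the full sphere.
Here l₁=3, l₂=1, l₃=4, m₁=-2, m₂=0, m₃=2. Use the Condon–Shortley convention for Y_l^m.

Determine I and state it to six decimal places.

m-sum 0 ✓  L=8 even ✓  2≤4≤4 ✓
Π(2lᵢ+1) = 7×3×9 = 189
triangle coeff Δ(3,1,4) = 1/252
Σ_t [0,0]: t=0:+1/36 = 1/36
(3j)²=4/63 [(3 1 4; 0 0 0)], sign=+1
Σ_t [0,0]: t=0:+1/120 = 1/120
(3j)²=1/21 [(3 1 4; -2 0 2)], sign=+1
⇒ 4πI² = 4/7
I = (+1)√(4/7/(4π)) = 0.21324362

0.213244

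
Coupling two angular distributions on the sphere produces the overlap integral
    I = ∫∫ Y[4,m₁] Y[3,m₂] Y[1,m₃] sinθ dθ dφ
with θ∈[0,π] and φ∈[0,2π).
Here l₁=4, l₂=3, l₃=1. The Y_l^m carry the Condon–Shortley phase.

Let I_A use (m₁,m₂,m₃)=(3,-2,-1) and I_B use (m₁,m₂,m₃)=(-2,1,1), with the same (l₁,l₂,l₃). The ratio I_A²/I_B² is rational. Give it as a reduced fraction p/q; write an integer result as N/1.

7/5

Same 4,3,1: normalisation and zero-m 3j drop out of the ratio.
A: Δ: 6! 2! 0! / 9! → 1/252; sum: t=1:−1/240 = -1/240; 3j²(4 3 1; 3 -2 -1) = Δ·Π!·Σ² = 1/12  (sign -1)
B: Δ: 6! 2! 0! / 9! → 1/252; sum: t=4:+1/96 = 1/96; 3j²(4 3 1; -2 1 1) = Δ·Π!·Σ² = 5/84  (sign +1)
I_A²/I_B² = (1/12)/(5/84) = 7/5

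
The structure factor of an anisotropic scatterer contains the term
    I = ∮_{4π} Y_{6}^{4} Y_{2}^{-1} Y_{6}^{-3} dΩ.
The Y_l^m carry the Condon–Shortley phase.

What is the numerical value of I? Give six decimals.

0.179515

Checks pass: Σm=0; 14 even; l₃=6∈[4,8].
(2·6+1)(2·2+1)(2·6+1) = 845
Δ: 2! 10! 2! / 15! → 1/90090
sum: t=0:+1/69120 t=1:−1/14400 t=2:+1/69120 = -7/172800
3j²(6 2 6; 0 0 0) = Δ·Π!·Σ² = 14/715  (sign -1)
sum: t=0:+1/161280 t=1:−1/725760 = 1/207360
3j²(6 2 6; 4 -1 -3) = Δ·Π!·Σ² = 7/286  (sign -1)
combine: 4πI² = 845·14/715·7/286 = 49/121
take √, sign +1: I = 0.17951487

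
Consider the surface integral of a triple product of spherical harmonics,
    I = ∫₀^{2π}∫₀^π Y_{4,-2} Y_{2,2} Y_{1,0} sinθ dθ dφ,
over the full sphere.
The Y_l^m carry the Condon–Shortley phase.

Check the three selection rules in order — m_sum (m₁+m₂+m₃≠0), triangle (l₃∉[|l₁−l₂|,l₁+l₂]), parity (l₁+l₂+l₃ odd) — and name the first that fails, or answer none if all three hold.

m₁+m₂+m₃ = -2 + 2 + 0 = 0  ✓
triangle: |4−2|=2 ≤ l₃=1 ≤ 4+2=6  ✗
parity: l₁+l₂+l₃ = 7 is odd

triangle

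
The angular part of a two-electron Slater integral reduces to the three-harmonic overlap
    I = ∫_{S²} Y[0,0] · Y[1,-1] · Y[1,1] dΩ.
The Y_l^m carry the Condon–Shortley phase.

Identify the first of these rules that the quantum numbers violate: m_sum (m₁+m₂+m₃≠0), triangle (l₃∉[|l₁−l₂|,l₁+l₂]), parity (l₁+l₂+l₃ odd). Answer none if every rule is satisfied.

none

azimuthal sum: 0 − 1 + 1 = 0  ✓
1 ≤ 1 ≤ 1 (triangle on l)  ✓
L = 0 + 1 + 1 = 2 (even)  ✓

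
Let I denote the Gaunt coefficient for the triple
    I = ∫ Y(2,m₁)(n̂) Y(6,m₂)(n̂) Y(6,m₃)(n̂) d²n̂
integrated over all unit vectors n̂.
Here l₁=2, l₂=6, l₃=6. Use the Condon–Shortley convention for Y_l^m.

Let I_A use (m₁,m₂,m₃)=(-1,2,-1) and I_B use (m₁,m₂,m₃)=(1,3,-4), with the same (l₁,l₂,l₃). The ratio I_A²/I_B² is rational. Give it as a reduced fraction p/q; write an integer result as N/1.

12/49

l's match ⇒ only the (l;m) 3-j factors differ between A and B.
A: triangle coeff Δ(2,6,6) = 1/90090; Σ_t [1,2]: t=1:−1/60480 t=2:+1/34560 = 1/80640; (3j)²=6/1001 [(2 6 6; -1 2 -1)], sign=-1
B: triangle coeff Δ(2,6,6) = 1/90090; Σ_t [0,1]: t=0:+1/725760 t=1:−1/161280 = -1/207360; (3j)²=7/286 [(2 6 6; 1 3 -4)], sign=-1
I_A²/I_B² = (6/1001)/(7/286) = 12/49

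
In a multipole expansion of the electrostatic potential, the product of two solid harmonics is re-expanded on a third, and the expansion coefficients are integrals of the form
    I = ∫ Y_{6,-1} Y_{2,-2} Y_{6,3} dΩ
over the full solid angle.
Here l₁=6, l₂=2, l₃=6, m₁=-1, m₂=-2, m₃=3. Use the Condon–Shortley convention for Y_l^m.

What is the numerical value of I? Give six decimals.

0.177674

Rules hold: Σm=0, L=14 even, 4≤6≤8.
N = 13·5·13 = 845
Δ = 2!·10!·2!/15! = 1/90090
Racah Σ t=0..2: t=0:+1/69120 t=1:−1/14400 t=2:+1/69120 = -7/172800
⇒ 3j(6 2 6; 0 0 0)² = 14/715, sgn -1
Racah Σ t=0..0: t=0:+1/120960 = 1/120960
⇒ 3j(6 2 6; -1 -2 3)² = 24/1001, sgn -1
4πI² = N·(3j₀)²·(3jₘ)² = 48/121
I = +1·√(0.396694/4π) = 0.17767364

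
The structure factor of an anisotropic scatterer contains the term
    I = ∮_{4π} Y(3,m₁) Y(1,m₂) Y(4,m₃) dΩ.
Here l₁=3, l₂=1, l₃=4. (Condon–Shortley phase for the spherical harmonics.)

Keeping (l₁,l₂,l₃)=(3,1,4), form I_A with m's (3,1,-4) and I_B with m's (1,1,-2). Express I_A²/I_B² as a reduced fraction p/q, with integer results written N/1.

l's match ⇒ only the (l;m) 3-j factors differ between A and B.
A: triangle coeff Δ(3,1,4) = 1/252; Σ_t [0,0]: t=0:+1/1440 = 1/1440; (3j)²=1/9 [(3 1 4; 3 1 -4)], sign=+1
B: triangle coeff Δ(3,1,4) = 1/252; Σ_t [0,0]: t=0:+1/96 = 1/96; (3j)²=5/84 [(3 1 4; 1 1 -2)], sign=+1
I_A²/I_B² = (1/9)/(5/84) = 28/15

28/15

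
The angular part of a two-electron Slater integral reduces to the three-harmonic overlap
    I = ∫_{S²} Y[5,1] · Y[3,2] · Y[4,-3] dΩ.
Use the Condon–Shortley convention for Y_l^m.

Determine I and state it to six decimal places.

0.160929

Rules hold: Σm=0, L=12 even, 2≤4≤8.
N = 11·7·9 = 693
Δ = 4!·6!·2!/13! = 1/180180
Racah Σ t=1..3: t=1:−1/576 t=2:+1/144 t=3:−1/576 = 1/288
⇒ 3j(5 3 4; 0 0 0)² = 20/1001, sgn +1
Racah Σ t=3..4: t=3:−1/1440 t=4:+1/17280 = -11/17280
⇒ 3j(5 3 4; 1 2 -3)² = 11/468, sgn +1
4πI² = N·(3j₀)²·(3jₘ)² = 55/169
I = +1·√(0.325444/4π) = 0.16092854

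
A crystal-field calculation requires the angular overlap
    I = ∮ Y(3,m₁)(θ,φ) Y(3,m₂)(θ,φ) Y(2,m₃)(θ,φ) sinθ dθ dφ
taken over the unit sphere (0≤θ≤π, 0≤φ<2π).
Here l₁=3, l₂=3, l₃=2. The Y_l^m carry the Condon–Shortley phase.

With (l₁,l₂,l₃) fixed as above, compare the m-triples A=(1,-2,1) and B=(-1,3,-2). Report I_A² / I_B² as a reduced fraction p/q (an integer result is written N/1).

Shared (l₁,l₂,l₃)=(3,3,2): N and (l;000)² cancel in I_A²/I_B².
A: Δ = 4!·2!·2!/9! = 1/3780; Racah Σ t=0..1: t=0:+1/48 t=1:−1/12 = -1/16; ⇒ 3j(3 3 2; 1 -2 1)² = 1/28, sgn +1
B: Δ = 4!·2!·2!/9! = 1/3780; Racah Σ t=4..4: t=4:+1/96 = 1/96; ⇒ 3j(3 3 2; -1 3 -2)² = 1/42, sgn +1
I_A²/I_B² = (1/28)/(1/42) = 3/2

3/2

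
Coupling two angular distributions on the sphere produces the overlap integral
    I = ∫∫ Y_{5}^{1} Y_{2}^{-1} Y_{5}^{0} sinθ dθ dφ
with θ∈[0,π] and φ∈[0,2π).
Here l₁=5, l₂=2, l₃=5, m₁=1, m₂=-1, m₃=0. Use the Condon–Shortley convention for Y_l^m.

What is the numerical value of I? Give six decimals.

-0.036166

m-sum 0 ✓  L=12 even ✓  3≤5≤7 ✓
Π(2lᵢ+1) = 11×5×11 = 605
triangle coeff Δ(5,2,5) = 1/38610
Σ_t [0,2]: t=0:+1/2880 t=1:−1/576 t=2:+1/2880 = -1/960
(3j)²=10/429 [(5 2 5; 0 0 0)], sign=+1
Σ_t [0,1]: t=0:+1/1152 t=1:−1/1440 = 1/5760
(3j)²=1/858 [(5 2 5; 1 -1 0)], sign=-1
⇒ 4πI² = 25/1521
I = (-1)√(25/1521/(4π)) = -0.03616600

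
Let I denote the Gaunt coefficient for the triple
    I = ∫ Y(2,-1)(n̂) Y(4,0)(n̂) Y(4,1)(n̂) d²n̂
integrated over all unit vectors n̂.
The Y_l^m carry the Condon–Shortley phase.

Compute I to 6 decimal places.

-0.044869

m-sum 0 ✓  L=10 even ✓  2≤4≤6 ✓
Π(2lᵢ+1) = 5×9×9 = 405
triangle coeff Δ(2,4,4) = 1/13860
Σ_t [0,2]: t=0:+1/192 t=1:−1/36 t=2:+1/192 = -5/288
(3j)²=20/693 [(2 4 4; 0 0 0)], sign=-1
Σ_t [1,2]: t=1:−1/72 t=2:+1/96 = -1/288
(3j)²=1/462 [(2 4 4; -1 0 1)], sign=+1
⇒ 4πI² = 150/5929
I = (-1)√(150/5929/(4π)) = -0.04486937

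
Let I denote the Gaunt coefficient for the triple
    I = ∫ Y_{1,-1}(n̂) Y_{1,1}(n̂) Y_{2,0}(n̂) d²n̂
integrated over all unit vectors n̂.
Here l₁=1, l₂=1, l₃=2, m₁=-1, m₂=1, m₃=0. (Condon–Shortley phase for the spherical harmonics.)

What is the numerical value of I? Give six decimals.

m-sum 0 ✓  L=4 even ✓  0≤2≤2 ✓
Π(2lᵢ+1) = 3×3×5 = 45
triangle coeff Δ(1,1,2) = 1/30
Σ_t [0,0]: t=0:+1/1 = 1/1
(3j)²=2/15 [(1 1 2; 0 0 0)], sign=+1
Σ_t [0,0]: t=0:+1/4 = 1/4
(3j)²=1/30 [(1 1 2; -1 1 0)], sign=+1
⇒ 4πI² = 1/5
I = (+1)√(1/5/(4π)) = 0.12615663

0.126157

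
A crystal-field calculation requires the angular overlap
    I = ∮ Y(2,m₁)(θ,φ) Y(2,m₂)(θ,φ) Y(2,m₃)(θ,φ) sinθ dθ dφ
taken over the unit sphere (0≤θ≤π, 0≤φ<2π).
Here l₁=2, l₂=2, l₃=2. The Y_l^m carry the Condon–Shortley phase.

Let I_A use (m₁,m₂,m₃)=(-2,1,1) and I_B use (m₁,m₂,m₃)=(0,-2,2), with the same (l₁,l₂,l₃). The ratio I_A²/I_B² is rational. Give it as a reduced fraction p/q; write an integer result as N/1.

3/2

Same 2,2,2: normalisation and zero-m 3j drop out of the ratio.
A: Δ: 2! 2! 2! / 7! → 1/630; sum: t=2:+1/4 = 1/4; 3j²(2 2 2; -2 1 1) = Δ·Π!·Σ² = 3/35  (sign -1)
B: Δ: 2! 2! 2! / 7! → 1/630; sum: t=0:+1/8 = 1/8; 3j²(2 2 2; 0 -2 2) = Δ·Π!·Σ² = 2/35  (sign +1)
I_A²/I_B² = (3/35)/(2/35) = 3/2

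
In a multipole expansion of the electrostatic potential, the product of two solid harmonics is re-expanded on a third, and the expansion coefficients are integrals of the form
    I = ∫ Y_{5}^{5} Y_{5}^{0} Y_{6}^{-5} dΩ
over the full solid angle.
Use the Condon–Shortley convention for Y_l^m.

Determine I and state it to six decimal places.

m-sum 0 ✓  L=16 even ✓  0≤6≤10 ✓
Π(2lᵢ+1) = 11×11×13 = 1573
triangle coeff Δ(5,5,6) = 1/28588560
Σ_t [0,4]: t=0:+1/345600 t=1:−1/13824 t=2:+1/5184 t=3:−1/13824 t=4:+1/345600 = 7/129600
(3j)²=80/7293 [(5 5 6; 0 0 0)], sign=+1
Σ_t [0,0]: t=0:+1/2073600 = 1/2073600
(3j)²=15/884 [(5 5 6; 5 0 -5)], sign=-1
⇒ 4πI² = 1100/3757
I = (-1)√(1100/3757/(4π)) = -0.15264086

-0.152641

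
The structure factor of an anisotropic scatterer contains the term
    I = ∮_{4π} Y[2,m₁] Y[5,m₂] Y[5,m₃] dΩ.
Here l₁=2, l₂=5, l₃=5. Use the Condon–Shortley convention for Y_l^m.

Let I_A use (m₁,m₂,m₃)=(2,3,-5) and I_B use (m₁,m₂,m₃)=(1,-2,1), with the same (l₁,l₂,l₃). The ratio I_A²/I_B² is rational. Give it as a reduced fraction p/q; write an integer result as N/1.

Shared (l₁,l₂,l₃)=(2,5,5): N and (l;000)² cancel in I_A²/I_B².
A: Δ = 2!·2!·8!/13! = 1/38610; Racah Σ t=0..0: t=0:+1/161280 = 1/161280; ⇒ 3j(2 5 5; 2 3 -5)² = 1/143, sgn +1
B: Δ = 2!·2!·8!/13! = 1/38610; Racah Σ t=0..1: t=0:+1/1440 t=1:−1/2880 = 1/2880; ⇒ 3j(2 5 5; 1 -2 1)² = 7/715, sgn +1
I_A²/I_B² = (1/143)/(7/715) = 5/7

5/7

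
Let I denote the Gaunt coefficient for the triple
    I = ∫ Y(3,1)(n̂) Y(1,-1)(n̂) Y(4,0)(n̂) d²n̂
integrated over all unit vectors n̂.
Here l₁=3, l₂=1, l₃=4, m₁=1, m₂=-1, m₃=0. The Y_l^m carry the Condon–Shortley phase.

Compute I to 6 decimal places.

Checks pass: Σm=0; 8 even; l₃=4∈[2,4].
(2·3+1)(2·1+1)(2·4+1) = 189
Δ: 0! 6! 2! / 9! → 1/252
sum: t=0:+1/36 = 1/36
3j²(3 1 4; 0 0 0) = Δ·Π!·Σ² = 4/63  (sign +1)
sum: t=0:+1/96 = 1/96
3j²(3 1 4; 1 -1 0) = Δ·Π!·Σ² = 1/42  (sign +1)
combine: 4πI² = 189·4/63·1/42 = 2/7
take √, sign +1: I = 0.15078601

0.150786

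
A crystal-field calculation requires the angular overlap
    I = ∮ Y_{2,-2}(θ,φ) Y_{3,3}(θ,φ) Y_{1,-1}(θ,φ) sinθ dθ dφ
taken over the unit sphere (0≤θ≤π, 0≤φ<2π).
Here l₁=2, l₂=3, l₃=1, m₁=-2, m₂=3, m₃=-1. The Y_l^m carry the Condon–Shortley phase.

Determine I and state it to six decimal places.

m-sum 0 ✓  L=6 even ✓  1≤1≤5 ✓
Π(2lᵢ+1) = 5×7×3 = 105
triangle coeff Δ(2,3,1) = 1/105
Σ_t [2,2]: t=2:+1/4 = 1/4
(3j)²=3/35 [(2 3 1; 0 0 0)], sign=-1
Σ_t [4,4]: t=4:+1/48 = 1/48
(3j)²=1/7 [(2 3 1; -2 3 -1)], sign=+1
⇒ 4πI² = 9/7
I = (-1)√(9/7/(4π)) = -0.31986543

-0.319865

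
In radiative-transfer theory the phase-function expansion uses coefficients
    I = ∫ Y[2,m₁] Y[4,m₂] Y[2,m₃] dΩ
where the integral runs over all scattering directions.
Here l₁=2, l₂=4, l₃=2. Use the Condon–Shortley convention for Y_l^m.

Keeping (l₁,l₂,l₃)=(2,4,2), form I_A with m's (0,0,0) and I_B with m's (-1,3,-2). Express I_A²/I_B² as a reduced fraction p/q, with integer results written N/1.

36/35

Same 2,4,2: normalisation and zero-m 3j drop out of the ratio.
A: Δ: 4! 0! 4! / 9! → 1/630; sum: t=2:+1/16 = 1/16; 3j²(2 4 2; 0 0 0) = Δ·Π!·Σ² = 2/35  (sign +1)
B: Δ: 4! 0! 4! / 9! → 1/630; sum: t=3:−1/144 = -1/144; 3j²(2 4 2; -1 3 -2) = Δ·Π!·Σ² = 1/18  (sign -1)
I_A²/I_B² = (2/35)/(1/18) = 36/35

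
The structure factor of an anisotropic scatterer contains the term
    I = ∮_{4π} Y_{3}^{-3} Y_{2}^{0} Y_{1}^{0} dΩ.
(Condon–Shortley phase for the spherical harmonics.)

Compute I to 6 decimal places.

0.000000

-3 + 0 + 0 = -3 ≠ 0: azimuthal integral kills it; I = 0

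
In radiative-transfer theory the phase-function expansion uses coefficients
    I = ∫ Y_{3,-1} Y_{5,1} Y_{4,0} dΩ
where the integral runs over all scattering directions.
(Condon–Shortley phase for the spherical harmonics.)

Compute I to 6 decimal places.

Rules hold: Σm=0, L=12 even, 2≤4≤8.
N = 7·11·9 = 693
Δ = 4!·2!·6!/13! = 1/180180
Racah Σ t=1..3: t=1:−1/576 t=2:+1/144 t=3:−1/576 = 1/288
⇒ 3j(3 5 4; 0 0 0)² = 20/1001, sgn +1
Racah Σ t=2..4: t=2:+1/384 t=3:−1/216 t=4:+1/2304 = -11/6912
⇒ 3j(3 5 4; -1 1 0)² = 11/1638, sgn -1
4πI² = N·(3j₀)²·(3jₘ)² = 110/1183
I = -1·√(0.0929839/4π) = -0.08601992

-0.086020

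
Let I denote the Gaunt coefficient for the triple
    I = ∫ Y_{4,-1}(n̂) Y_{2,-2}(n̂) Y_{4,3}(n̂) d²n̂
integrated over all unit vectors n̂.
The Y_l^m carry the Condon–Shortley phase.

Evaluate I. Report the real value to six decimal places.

Rules hold: Σm=0, L=10 even, 2≤4≤6.
N = 9·5·9 = 405
Δ = 2!·6!·2!/11! = 1/13860
Racah Σ t=0..2: t=0:+1/192 t=1:−1/36 t=2:+1/192 = -5/288
⇒ 3j(4 2 4; 0 0 0)² = 20/693, sgn -1
Racah Σ t=0..0: t=0:+1/480 = 1/480
⇒ 3j(4 2 4; -1 -2 3)² = 3/110, sgn -1
4πI² = N·(3j₀)²·(3jₘ)² = 270/847
I = +1·√(0.318772/4π) = 0.15927046

0.159270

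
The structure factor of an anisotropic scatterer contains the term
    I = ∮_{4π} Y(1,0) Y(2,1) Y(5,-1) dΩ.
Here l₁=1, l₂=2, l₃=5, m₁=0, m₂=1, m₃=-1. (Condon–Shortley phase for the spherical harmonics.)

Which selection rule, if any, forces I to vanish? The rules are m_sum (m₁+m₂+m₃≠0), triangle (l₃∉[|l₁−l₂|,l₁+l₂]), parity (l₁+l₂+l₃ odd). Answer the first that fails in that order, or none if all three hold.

azimuthal sum: 0 + 1 − 1 = 0  ✓
1 ≤ 5 ≤ 3 (triangle on l)  ✗
L = 1 + 2 + 5 = 8 (even)

triangle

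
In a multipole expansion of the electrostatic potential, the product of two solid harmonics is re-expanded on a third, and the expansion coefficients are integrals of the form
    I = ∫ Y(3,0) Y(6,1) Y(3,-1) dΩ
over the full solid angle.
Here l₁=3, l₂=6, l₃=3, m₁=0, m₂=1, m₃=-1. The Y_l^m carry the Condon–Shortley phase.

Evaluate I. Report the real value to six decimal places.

Rules hold: Σm=0, L=12 even, 3≤3≤9.
N = 7·13·7 = 637
Δ = 6!·0!·6!/13! = 1/12012
Racah Σ t=3..3: t=3:−1/1296 = -1/1296
⇒ 3j(3 6 3; 0 0 0)² = 100/3003, sgn +1
Racah Σ t=3..3: t=3:−1/1728 = -1/1728
⇒ 3j(3 6 3; 0 1 -1)² = 25/858, sgn -1
4πI² = N·(3j₀)²·(3jₘ)² = 8750/14157
I = -1·√(0.618069/4π) = -0.22177545

-0.221775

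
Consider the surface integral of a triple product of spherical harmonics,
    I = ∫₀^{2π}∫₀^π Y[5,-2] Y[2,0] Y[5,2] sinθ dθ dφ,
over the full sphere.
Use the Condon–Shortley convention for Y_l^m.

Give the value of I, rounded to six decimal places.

Rules hold: Σm=0, L=12 even, 3≤5≤7.
N = 11·5·11 = 605
Δ = 2!·8!·2!/13! = 1/38610
Racah Σ t=0..2: t=0:+1/2880 t=1:−1/576 t=2:+1/2880 = -1/960
⇒ 3j(5 2 5; 0 0 0)² = 10/429, sgn +1
Racah Σ t=0..2: t=0:+1/20160 t=1:−1/1440 t=2:+1/2880 = -1/3360
⇒ 3j(5 2 5; -2 0 2)² = 6/715, sgn +1
4πI² = N·(3j₀)²·(3jₘ)² = 20/169
I = +1·√(0.118343/4π) = 0.09704356

0.097044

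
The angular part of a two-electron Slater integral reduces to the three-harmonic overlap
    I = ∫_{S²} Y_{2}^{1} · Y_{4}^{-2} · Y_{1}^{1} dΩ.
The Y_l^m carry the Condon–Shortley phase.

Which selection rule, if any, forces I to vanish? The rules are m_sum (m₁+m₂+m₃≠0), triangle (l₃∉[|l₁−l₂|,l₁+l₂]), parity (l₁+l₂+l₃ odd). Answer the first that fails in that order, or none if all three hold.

azimuthal sum: 1 − 2 + 1 = 0  ✓
2 ≤ 1 ≤ 6 (triangle on l)  ✗
L = 2 + 4 + 1 = 7 (odd)

triangle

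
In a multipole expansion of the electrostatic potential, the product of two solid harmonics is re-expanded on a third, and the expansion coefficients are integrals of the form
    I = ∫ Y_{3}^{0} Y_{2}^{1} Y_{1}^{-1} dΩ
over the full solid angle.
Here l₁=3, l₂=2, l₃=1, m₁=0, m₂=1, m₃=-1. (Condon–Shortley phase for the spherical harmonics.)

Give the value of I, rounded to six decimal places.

0.143048

Checks pass: Σm=0; 6 even; l₃=1∈[1,5].
(2·3+1)(2·2+1)(2·1+1) = 105
Δ: 4! 2! 0! / 7! → 1/105
sum: t=2:+1/4 = 1/4
3j²(3 2 1; 0 0 0) = Δ·Π!·Σ² = 3/35  (sign -1)
sum: t=3:−1/12 = -1/12
3j²(3 2 1; 0 1 -1) = Δ·Π!·Σ² = 1/35  (sign -1)
combine: 4πI² = 105·3/35·1/35 = 9/35
take √, sign +1: I = 0.14304817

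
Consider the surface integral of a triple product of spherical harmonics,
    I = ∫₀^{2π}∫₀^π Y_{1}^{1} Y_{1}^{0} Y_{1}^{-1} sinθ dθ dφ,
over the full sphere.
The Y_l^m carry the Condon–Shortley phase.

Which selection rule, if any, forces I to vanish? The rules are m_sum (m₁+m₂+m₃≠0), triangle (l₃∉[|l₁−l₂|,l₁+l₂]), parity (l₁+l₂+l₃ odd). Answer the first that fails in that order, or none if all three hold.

azimuthal sum: 1 + 0 − 1 = 0  ✓
0 ≤ 1 ≤ 2 (triangle on l)  ✓
L = 1 + 1 + 1 = 3 (odd)  ✗

parity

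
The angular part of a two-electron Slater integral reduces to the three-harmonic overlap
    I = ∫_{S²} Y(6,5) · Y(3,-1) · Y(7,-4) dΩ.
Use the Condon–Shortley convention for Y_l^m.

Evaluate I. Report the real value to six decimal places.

Checks pass: Σm=0; 16 even; l₃=7∈[3,9].
(2·6+1)(2·3+1)(2·7+1) = 1365
Δ: 2! 10! 4! / 17! → 1/2042040
sum: t=0:+1/207360 t=1:−1/57600 t=2:+1/207360 = -1/129600
3j²(6 3 7; 0 0 0) = Δ·Π!·Σ² = 168/12155  (sign +1)
sum: t=0:+1/2903040 t=1:−1/21772800 = 13/43545600
3j²(6 3 7; 5 -1 -4) = Δ·Π!·Σ² = 143/7140  (sign -1)
combine: 4πI² = 1365·168/12155·143/7140 = 546/1445
take √, sign -1: I = -0.17340334

-0.173403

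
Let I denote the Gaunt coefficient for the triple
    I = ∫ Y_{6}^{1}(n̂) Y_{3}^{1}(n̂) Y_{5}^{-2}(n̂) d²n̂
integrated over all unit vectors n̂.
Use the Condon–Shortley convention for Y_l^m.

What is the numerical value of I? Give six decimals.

0.080575

m-sum 0 ✓  L=14 even ✓  3≤5≤9 ✓
Π(2lᵢ+1) = 13×7×11 = 1001
triangle coeff Δ(6,3,5) = 1/675675
Σ_t [1,3]: t=1:−1/8640 t=2:+1/2304 t=3:−1/8640 = 7/34560
(3j)²=7/429 [(6 3 5; 0 0 0)], sign=-1
Σ_t [2,4]: t=2:+1/5760 t=3:−1/8640 t=4:+1/241920 = 1/16128
(3j)²=5/1001 [(6 3 5; 1 1 -2)], sign=-1
⇒ 4πI² = 35/429
I = (+1)√(35/429/(4π)) = 0.08057502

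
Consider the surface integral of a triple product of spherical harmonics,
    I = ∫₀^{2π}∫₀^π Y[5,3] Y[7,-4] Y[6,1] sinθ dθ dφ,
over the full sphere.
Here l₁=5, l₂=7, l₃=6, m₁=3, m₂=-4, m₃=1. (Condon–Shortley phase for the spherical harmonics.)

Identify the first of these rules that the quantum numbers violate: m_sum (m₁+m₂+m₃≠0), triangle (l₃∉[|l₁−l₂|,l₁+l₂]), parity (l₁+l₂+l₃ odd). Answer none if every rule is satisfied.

none

azimuthal sum: 3 − 4 + 1 = 0  ✓
2 ≤ 6 ≤ 12 (triangle on l)  ✓
L = 5 + 7 + 6 = 18 (even)  ✓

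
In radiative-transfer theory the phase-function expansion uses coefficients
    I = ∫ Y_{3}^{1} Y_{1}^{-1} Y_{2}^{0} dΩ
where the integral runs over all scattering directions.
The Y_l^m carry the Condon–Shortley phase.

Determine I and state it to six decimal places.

-0.202301

Checks pass: Σm=0; 6 even; l₃=2∈[2,4].
(2·3+1)(2·1+1)(2·2+1) = 105
Δ: 2! 4! 0! / 7! → 1/105
sum: t=1:−1/4 = -1/4
3j²(3 1 2; 0 0 0) = Δ·Π!·Σ² = 3/35  (sign -1)
sum: t=0:+1/8 = 1/8
3j²(3 1 2; 1 -1 0) = Δ·Π!·Σ² = 2/35  (sign +1)
combine: 4πI² = 105·3/35·2/35 = 18/35
take √, sign -1: I = -0.20230066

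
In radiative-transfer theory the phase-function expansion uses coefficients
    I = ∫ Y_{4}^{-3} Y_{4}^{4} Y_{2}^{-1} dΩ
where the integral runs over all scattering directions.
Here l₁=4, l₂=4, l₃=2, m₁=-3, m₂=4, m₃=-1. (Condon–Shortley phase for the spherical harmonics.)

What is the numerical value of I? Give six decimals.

0.198645

Checks pass: Σm=0; 10 even; l₃=2∈[0,8].
(2·4+1)(2·4+1)(2·2+1) = 405
Δ: 6! 2! 2! / 11! → 1/13860
sum: t=2:+1/192 t=3:−1/36 t=4:+1/192 = -5/288
3j²(4 4 2; 0 0 0) = Δ·Π!·Σ² = 20/693  (sign -1)
sum: t=6:+1/1440 = 1/1440
3j²(4 4 2; -3 4 -1) = Δ·Π!·Σ² = 7/165  (sign -1)
combine: 4πI² = 405·20/693·7/165 = 60/121
take √, sign +1: I = 0.19864517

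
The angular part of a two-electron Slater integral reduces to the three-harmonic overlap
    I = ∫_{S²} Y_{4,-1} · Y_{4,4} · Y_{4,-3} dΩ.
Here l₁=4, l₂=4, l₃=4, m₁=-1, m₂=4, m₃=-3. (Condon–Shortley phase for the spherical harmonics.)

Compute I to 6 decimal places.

Checks pass: Σm=0; 12 even; l₃=4∈[0,8].
(2·4+1)(2·4+1)(2·4+1) = 729
Δ: 4! 4! 4! / 13! → 1/450450
sum: t=0:+1/13824 t=1:−1/216 t=2:+1/64 t=3:−1/216 t=4:+1/13824 = 5/768
3j²(4 4 4; 0 0 0) = Δ·Π!·Σ² = 18/1001  (sign +1)
sum: t=4:+1/3456 = 1/3456
3j²(4 4 4; -1 4 -3) = Δ·Π!·Σ² = 35/1287  (sign -1)
combine: 4πI² = 729·18/1001·35/1287 = 7290/20449
take √, sign -1: I = -0.16843130

-0.168431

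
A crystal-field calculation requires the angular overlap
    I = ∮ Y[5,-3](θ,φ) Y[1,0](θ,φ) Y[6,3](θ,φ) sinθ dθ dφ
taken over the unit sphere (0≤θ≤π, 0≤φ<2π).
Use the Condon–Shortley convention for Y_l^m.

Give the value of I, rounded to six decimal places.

-0.212310

Checks pass: Σm=0; 12 even; l₃=6∈[4,6].
(2·5+1)(2·1+1)(2·6+1) = 429
Δ: 0! 10! 2! / 13! → 1/858
sum: t=0:+1/14400 = 1/14400
3j²(5 1 6; 0 0 0) = Δ·Π!·Σ² = 6/143  (sign +1)
sum: t=0:+1/80640 = 1/80640
3j²(5 1 6; -3 0 3) = Δ·Π!·Σ² = 9/286  (sign -1)
combine: 4πI² = 429·6/143·9/286 = 81/143
take √, sign -1: I = -0.21230956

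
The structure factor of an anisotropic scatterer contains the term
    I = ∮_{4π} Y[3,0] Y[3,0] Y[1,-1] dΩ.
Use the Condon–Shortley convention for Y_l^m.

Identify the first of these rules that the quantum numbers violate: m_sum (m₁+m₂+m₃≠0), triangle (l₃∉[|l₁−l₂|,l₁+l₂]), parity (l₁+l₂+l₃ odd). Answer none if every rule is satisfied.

Σmᵢ = -1  ✗
l₃∈[|l₁−l₂|,l₁+l₂]=[0,6], have l₃=1
Σlᵢ = 7 ⇒ odd

m_sum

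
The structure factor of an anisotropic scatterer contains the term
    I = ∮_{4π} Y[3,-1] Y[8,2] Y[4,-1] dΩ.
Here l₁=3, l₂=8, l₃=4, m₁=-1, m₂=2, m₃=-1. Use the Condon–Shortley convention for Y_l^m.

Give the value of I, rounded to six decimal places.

0.000000

|3−8|≤4≤3+8 violated ⇒ I = 0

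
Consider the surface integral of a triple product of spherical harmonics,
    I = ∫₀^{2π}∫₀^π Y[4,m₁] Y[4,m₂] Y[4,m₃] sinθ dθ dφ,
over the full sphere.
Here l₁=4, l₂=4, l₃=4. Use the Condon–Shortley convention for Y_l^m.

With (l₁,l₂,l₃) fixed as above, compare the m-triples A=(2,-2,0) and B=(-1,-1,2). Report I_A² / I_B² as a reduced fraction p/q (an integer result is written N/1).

121/360

Same 4,4,4: normalisation and zero-m 3j drop out of the ratio.
A: Δ: 4! 4! 4! / 13! → 1/450450; sum: t=0:+1/384 t=1:−1/216 t=2:+1/2304 = -11/6912; 3j²(4 4 4; 2 -2 0) = Δ·Π!·Σ² = 11/1638  (sign -1)
B: Δ: 4! 4! 4! / 13! → 1/450450; sum: t=1:−1/576 t=2:+1/144 t=3:−1/576 = 1/288; 3j²(4 4 4; -1 -1 2) = Δ·Π!·Σ² = 20/1001  (sign +1)
I_A²/I_B² = (11/1638)/(20/1001) = 121/360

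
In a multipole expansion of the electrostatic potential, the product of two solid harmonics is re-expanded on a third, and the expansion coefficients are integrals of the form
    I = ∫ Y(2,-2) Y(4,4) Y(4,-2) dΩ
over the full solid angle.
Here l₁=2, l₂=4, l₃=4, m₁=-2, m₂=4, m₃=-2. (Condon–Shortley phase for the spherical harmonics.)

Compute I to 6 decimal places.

-0.106180

Rules hold: Σm=0, L=10 even, 2≤4≤6.
N = 5·9·9 = 405
Δ = 2!·2!·6!/11! = 1/13860
Racah Σ t=0..2: t=0:+1/192 t=1:−1/36 t=2:+1/192 = -5/288
⇒ 3j(2 4 4; 0 0 0)² = 20/693, sgn -1
Racah Σ t=2..2: t=2:+1/2880 = 1/2880
⇒ 3j(2 4 4; -2 4 -2)² = 2/165, sgn +1
4πI² = N·(3j₀)²·(3jₘ)² = 120/847
I = -1·√(0.141677/4π) = -0.10618031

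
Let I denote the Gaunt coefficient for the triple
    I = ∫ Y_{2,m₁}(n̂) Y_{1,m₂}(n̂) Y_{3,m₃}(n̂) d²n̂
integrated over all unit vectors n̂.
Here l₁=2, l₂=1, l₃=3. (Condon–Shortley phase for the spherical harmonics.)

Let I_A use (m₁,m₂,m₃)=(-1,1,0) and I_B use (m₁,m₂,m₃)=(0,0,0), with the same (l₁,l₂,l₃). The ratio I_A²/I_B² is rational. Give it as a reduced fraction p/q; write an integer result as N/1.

1/3

Same 2,1,3: normalisation and zero-m 3j drop out of the ratio.
A: Δ: 0! 4! 2! / 7! → 1/105; sum: t=0:+1/12 = 1/12; 3j²(2 1 3; -1 1 0) = Δ·Π!·Σ² = 1/35  (sign -1)
B: Δ: 0! 4! 2! / 7! → 1/105; sum: t=0:+1/4 = 1/4; 3j²(2 1 3; 0 0 0) = Δ·Π!·Σ² = 3/35  (sign -1)
I_A²/I_B² = (1/35)/(3/35) = 1/3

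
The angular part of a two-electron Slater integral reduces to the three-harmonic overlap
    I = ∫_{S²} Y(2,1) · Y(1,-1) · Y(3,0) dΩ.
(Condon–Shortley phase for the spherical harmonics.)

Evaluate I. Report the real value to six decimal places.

0.143048

Rules hold: Σm=0, L=6 even, 1≤3≤3.
N = 5·3·7 = 105
Δ = 0!·4!·2!/7! = 1/105
Racah Σ t=0..0: t=0:+1/4 = 1/4
⇒ 3j(2 1 3; 0 0 0)² = 3/35, sgn -1
Racah Σ t=0..0: t=0:+1/12 = 1/12
⇒ 3j(2 1 3; 1 -1 0)² = 1/35, sgn -1
4πI² = N·(3j₀)²·(3jₘ)² = 9/35
I = +1·√(0.257143/4π) = 0.14304817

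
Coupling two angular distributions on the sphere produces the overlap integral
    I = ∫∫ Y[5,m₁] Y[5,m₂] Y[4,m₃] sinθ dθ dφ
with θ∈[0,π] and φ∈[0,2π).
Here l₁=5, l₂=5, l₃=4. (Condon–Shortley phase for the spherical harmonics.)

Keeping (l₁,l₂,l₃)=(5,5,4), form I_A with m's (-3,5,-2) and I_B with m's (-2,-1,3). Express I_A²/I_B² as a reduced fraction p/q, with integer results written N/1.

Same 5,5,4: normalisation and zero-m 3j drop out of the ratio.
A: Δ: 6! 4! 4! / 15! → 1/3153150; sum: t=6:+1/69120 = 1/69120; 3j²(5 5 4; -3 5 -2) = Δ·Π!·Σ² = 4/143  (sign +1)
B: Δ: 6! 4! 4! / 15! → 1/3153150; sum: t=3:−1/5184 t=4:+1/6912 = -1/20736; 3j²(5 5 4; -2 -1 3) = Δ·Π!·Σ² = 5/2574  (sign +1)
I_A²/I_B² = (4/143)/(5/2574) = 72/5

72/5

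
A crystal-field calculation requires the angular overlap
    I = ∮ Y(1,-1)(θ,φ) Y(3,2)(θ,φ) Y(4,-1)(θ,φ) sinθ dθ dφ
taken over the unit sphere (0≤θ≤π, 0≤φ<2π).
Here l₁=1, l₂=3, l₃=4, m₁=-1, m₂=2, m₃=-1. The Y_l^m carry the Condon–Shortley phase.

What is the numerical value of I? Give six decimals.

-0.106622

m-sum 0 ✓  L=8 even ✓  2≤4≤4 ✓
Π(2lᵢ+1) = 3×7×9 = 189
triangle coeff Δ(1,3,4) = 1/252
Σ_t [0,0]: t=0:+1/36 = 1/36
(3j)²=4/63 [(1 3 4; 0 0 0)], sign=+1
Σ_t [0,0]: t=0:+1/240 = 1/240
(3j)²=1/84 [(1 3 4; -1 2 -1)], sign=-1
⇒ 4πI² = 1/7
I = (-1)√(1/7/(4π)) = -0.10662181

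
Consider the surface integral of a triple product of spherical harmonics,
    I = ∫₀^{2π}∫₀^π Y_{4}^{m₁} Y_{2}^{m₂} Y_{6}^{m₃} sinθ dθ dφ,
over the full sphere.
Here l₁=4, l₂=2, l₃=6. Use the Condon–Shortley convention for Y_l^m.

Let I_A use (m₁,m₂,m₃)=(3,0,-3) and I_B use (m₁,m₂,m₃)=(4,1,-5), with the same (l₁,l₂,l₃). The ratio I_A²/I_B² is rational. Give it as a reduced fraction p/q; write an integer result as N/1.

36/55

l's match ⇒ only the (l;m) 3-j factors differ between A and B.
A: triangle coeff Δ(4,2,6) = 1/6435; Σ_t [0,0]: t=0:+1/20160 = 1/20160; (3j)²=12/715 [(4 2 6; 3 0 -3)], sign=-1
B: triangle coeff Δ(4,2,6) = 1/6435; Σ_t [0,0]: t=0:+1/241920 = 1/241920; (3j)²=1/39 [(4 2 6; 4 1 -5)], sign=-1
I_A²/I_B² = (12/715)/(1/39) = 36/55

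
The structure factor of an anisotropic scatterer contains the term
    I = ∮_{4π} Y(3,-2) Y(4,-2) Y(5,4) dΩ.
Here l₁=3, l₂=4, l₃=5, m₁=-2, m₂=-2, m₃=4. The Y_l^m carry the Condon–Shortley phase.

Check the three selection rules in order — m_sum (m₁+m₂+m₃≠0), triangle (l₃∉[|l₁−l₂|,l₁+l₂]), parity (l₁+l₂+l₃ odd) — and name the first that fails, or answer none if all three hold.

none

m₁+m₂+m₃ = -2 − 2 + 4 = 0  ✓
triangle: |3−4|=1 ≤ l₃=5 ≤ 3+4=7  ✓
parity: l₁+l₂+l₃ = 12 is even  ✓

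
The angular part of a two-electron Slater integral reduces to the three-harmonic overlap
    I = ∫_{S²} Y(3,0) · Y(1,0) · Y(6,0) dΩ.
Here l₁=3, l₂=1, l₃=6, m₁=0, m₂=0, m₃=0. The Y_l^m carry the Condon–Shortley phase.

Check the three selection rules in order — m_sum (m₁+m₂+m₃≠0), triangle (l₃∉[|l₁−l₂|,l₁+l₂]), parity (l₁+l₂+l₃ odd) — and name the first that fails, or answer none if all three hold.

triangle

m₁+m₂+m₃ = 0 + 0 + 0 = 0  ✓
triangle: |3−1|=2 ≤ l₃=6 ≤ 3+1=4  ✗
parity: l₁+l₂+l₃ = 10 is even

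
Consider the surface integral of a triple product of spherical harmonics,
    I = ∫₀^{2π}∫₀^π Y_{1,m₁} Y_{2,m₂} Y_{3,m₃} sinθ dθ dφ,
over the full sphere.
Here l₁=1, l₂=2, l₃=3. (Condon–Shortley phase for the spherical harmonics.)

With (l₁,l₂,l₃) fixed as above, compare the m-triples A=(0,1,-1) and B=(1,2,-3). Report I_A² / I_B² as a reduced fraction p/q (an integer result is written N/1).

8/15

Shared (l₁,l₂,l₃)=(1,2,3): N and (l;000)² cancel in I_A²/I_B².
A: Δ = 0!·2!·4!/7! = 1/105; Racah Σ t=0..0: t=0:+1/6 = 1/6; ⇒ 3j(1 2 3; 0 1 -1)² = 8/105, sgn +1
B: Δ = 0!·2!·4!/7! = 1/105; Racah Σ t=0..0: t=0:+1/48 = 1/48; ⇒ 3j(1 2 3; 1 2 -3)² = 1/7, sgn +1
I_A²/I_B² = (8/105)/(1/7) = 8/15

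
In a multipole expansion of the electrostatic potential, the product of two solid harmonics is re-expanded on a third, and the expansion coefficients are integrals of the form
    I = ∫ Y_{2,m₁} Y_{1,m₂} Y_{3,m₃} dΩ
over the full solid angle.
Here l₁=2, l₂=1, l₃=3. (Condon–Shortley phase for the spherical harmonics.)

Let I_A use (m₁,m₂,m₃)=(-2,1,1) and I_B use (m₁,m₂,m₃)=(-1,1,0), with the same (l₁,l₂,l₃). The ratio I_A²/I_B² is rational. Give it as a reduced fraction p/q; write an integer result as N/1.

1/3

l's match ⇒ only the (l;m) 3-j factors differ between A and B.
A: triangle coeff Δ(2,1,3) = 1/105; Σ_t [0,0]: t=0:+1/48 = 1/48; (3j)²=1/105 [(2 1 3; -2 1 1)], sign=+1
B: triangle coeff Δ(2,1,3) = 1/105; Σ_t [0,0]: t=0:+1/12 = 1/12; (3j)²=1/35 [(2 1 3; -1 1 0)], sign=-1
I_A²/I_B² = (1/105)/(1/35) = 1/3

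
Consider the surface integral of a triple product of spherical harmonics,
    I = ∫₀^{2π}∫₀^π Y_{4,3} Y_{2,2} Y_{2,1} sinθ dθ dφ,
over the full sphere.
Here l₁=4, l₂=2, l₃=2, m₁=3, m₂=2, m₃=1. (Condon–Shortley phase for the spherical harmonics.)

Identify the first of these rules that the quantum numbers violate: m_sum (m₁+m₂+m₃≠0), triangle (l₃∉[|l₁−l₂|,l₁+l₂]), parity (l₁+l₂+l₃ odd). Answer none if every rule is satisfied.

azimuthal sum: 3 + 2 + 1 = 6  ✗
2 ≤ 2 ≤ 6 (triangle on l)
L = 4 + 2 + 2 = 8 (even)

m_sum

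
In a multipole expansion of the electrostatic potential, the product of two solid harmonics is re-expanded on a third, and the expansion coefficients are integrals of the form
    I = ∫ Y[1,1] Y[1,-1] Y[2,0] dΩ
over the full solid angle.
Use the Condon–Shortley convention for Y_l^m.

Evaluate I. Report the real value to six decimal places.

Checks pass: Σm=0; 4 even; l₃=2∈[0,2].
(2·1+1)(2·1+1)(2·2+1) = 45
Δ: 0! 2! 2! / 5! → 1/30
sum: t=0:+1/1 = 1/1
3j²(1 1 2; 0 0 0) = Δ·Π!·Σ² = 2/15  (sign +1)
sum: t=0:+1/4 = 1/4
3j²(1 1 2; 1 -1 0) = Δ·Π!·Σ² = 1/30  (sign +1)
combine: 4πI² = 45·2/15·1/30 = 1/5
take √, sign +1: I = 0.12615663

0.126157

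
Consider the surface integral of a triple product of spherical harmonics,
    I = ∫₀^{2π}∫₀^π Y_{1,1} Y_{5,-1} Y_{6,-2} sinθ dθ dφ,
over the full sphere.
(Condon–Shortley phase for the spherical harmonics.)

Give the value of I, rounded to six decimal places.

0.000000

Σmᵢ = -2 ≠ 0, so the φ-integral vanishes; I = 0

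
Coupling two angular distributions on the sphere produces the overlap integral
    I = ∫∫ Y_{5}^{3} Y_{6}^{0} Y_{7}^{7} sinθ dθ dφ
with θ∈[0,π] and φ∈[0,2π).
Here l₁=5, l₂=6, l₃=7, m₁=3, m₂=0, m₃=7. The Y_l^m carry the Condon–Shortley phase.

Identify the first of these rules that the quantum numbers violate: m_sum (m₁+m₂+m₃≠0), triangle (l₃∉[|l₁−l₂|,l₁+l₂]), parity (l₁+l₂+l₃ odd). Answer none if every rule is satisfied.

m_sum

azimuthal sum: 3 + 0 + 7 = 10  ✗
1 ≤ 7 ≤ 11 (triangle on l)
L = 5 + 6 + 7 = 18 (even)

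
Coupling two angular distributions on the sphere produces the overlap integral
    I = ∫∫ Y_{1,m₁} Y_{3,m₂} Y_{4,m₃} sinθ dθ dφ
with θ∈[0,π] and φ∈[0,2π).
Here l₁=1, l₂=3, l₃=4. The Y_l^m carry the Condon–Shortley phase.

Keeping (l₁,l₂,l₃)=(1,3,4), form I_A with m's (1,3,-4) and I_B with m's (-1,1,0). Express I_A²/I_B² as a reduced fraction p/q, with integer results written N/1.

Shared (l₁,l₂,l₃)=(1,3,4): N and (l;000)² cancel in I_A²/I_B².
A: Δ = 0!·2!·6!/9! = 1/252; Racah Σ t=0..0: t=0:+1/1440 = 1/1440; ⇒ 3j(1 3 4; 1 3 -4)² = 1/9, sgn +1
B: Δ = 0!·2!·6!/9! = 1/252; Racah Σ t=0..0: t=0:+1/96 = 1/96; ⇒ 3j(1 3 4; -1 1 0)² = 1/42, sgn +1
I_A²/I_B² = (1/9)/(1/42) = 14/3

14/3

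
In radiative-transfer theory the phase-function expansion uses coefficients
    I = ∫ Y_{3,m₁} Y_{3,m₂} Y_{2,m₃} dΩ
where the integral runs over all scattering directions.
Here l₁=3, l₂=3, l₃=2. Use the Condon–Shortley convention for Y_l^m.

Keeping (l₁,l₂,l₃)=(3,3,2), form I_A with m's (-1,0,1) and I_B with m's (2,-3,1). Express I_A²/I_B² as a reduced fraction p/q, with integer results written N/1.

2/25

Same 3,3,2: normalisation and zero-m 3j drop out of the ratio.
A: Δ: 4! 2! 2! / 9! → 1/3780; sum: t=2:+1/8 t=3:−1/12 = 1/24; 3j²(3 3 2; -1 0 1) = Δ·Π!·Σ² = 1/210  (sign -1)
B: Δ: 4! 2! 2! / 9! → 1/3780; sum: t=0:+1/48 = 1/48; 3j²(3 3 2; 2 -3 1) = Δ·Π!·Σ² = 5/84  (sign -1)
I_A²/I_B² = (1/210)/(5/84) = 2/25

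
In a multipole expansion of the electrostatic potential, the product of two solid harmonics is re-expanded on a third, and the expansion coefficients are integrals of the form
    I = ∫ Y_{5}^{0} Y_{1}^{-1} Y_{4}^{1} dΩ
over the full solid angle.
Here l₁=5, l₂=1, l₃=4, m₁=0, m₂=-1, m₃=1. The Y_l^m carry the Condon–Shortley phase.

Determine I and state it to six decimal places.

0.155288

m-sum 0 ✓  L=10 even ✓  4≤4≤6 ✓
Π(2lᵢ+1) = 11×3×9 = 297
triangle coeff Δ(5,1,4) = 1/495
Σ_t [1,1]: t=1:−1/576 = -1/576
(3j)²=5/99 [(5 1 4; 0 0 0)], sign=-1
Σ_t [0,0]: t=0:+1/1440 = 1/1440
(3j)²=2/99 [(5 1 4; 0 -1 1)], sign=-1
⇒ 4πI² = 10/33
I = (+1)√(10/33/(4π)) = 0.15528807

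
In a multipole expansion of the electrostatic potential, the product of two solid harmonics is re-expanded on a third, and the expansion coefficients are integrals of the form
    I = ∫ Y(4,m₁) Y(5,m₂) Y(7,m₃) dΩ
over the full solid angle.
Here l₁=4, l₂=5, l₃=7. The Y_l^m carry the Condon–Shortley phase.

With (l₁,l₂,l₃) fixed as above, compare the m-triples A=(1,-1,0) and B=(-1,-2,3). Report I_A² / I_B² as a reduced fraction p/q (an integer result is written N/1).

Shared (l₁,l₂,l₃)=(4,5,7): N and (l;000)² cancel in I_A²/I_B².
A: Δ = 2!·6!·8!/17! = 1/6126120; Racah Σ t=0..2: t=0:+1/41472 t=1:−1/34560 t=2:+1/345600 = -1/518400; ⇒ 3j(4 5 7; 1 -1 0)² = 7/36465, sgn +1
B: Δ = 2!·6!·8!/17! = 1/6126120; Racah Σ t=0..2: t=0:+1/172800 t=1:−1/69120 t=2:+1/362880 = -43/7257600; ⇒ 3j(4 5 7; -1 -2 3)² = 1849/170170, sgn -1
I_A²/I_B² = (7/36465)/(1849/170170) = 98/5547

98/5547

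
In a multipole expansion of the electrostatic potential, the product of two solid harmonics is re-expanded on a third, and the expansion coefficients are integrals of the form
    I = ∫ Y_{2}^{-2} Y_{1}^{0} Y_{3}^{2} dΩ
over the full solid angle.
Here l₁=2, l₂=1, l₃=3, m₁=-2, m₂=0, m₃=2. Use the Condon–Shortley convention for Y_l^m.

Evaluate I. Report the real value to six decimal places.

0.184674

m-sum 0 ✓  L=6 even ✓  1≤3≤3 ✓
Π(2lᵢ+1) = 5×3×7 = 105
triangle coeff Δ(2,1,3) = 1/105
Σ_t [0,0]: t=0:+1/4 = 1/4
(3j)²=3/35 [(2 1 3; 0 0 0)], sign=-1
Σ_t [0,0]: t=0:+1/24 = 1/24
(3j)²=1/21 [(2 1 3; -2 0 2)], sign=-1
⇒ 4πI² = 3/7
I = (+1)√(3/7/(4π)) = 0.18467439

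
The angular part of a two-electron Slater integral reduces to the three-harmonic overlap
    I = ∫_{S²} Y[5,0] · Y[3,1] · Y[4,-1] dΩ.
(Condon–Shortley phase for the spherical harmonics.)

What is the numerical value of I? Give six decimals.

-0.009577

m-sum 0 ✓  L=12 even ✓  2≤4≤8 ✓
Π(2lᵢ+1) = 11×7×9 = 693
triangle coeff Δ(5,3,4) = 1/180180
Σ_t [1,3]: t=1:−1/576 t=2:+1/144 t=3:−1/576 = 1/288
(3j)²=20/1001 [(5 3 4; 0 0 0)], sign=+1
Σ_t [2,4]: t=2:+1/288 t=3:−1/288 t=4:+1/5760 = 1/5760
(3j)²=1/12012 [(5 3 4; 0 1 -1)], sign=-1
⇒ 4πI² = 15/13013
I = (-1)√(15/13013/(4π)) = -0.00957750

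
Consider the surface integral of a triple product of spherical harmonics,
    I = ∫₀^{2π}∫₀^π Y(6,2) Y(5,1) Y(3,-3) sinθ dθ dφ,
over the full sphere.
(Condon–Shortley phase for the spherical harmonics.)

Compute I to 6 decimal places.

-0.174062

Checks pass: Σm=0; 14 even; l₃=3∈[1,11].
(2·6+1)(2·5+1)(2·3+1) = 1001
Δ: 8! 4! 2! / 15! → 1/675675
sum: t=3:−1/8640 t=4:+1/2304 t=5:−1/8640 = 7/34560
3j²(6 5 3; 0 0 0) = Δ·Π!·Σ² = 7/429  (sign -1)
sum: t=4:+1/27648 = 1/27648
3j²(6 5 3; 2 1 -3) = Δ·Π!·Σ² = 10/429  (sign +1)
combine: 4πI² = 1001·7/429·10/429 = 490/1287
take √, sign -1: I = -0.17406195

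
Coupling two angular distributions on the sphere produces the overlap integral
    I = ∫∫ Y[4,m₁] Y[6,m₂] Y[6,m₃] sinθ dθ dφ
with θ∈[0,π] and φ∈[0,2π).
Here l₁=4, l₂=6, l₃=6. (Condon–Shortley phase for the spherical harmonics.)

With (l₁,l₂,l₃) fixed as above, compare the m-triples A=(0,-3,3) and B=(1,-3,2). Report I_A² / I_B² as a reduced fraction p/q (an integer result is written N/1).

324/845

l's match ⇒ only the (l;m) 3-j factors differ between A and B.
A: triangle coeff Δ(4,6,6) = 1/15315300; Σ_t [0,3]: t=0:+1/414720 t=1:−1/51840 t=2:+1/80640 t=3:−1/1451520 = -1/193536; (3j)²=81/17017 [(4 6 6; 0 -3 3)], sign=+1
B: triangle coeff Δ(4,6,6) = 1/15315300; Σ_t [0,3]: t=0:+1/103680 t=1:−1/34560 t=2:+1/120960 t=3:−1/5806080 = -13/1161216; (3j)²=65/5236 [(4 6 6; 1 -3 2)], sign=-1
I_A²/I_B² = (81/17017)/(65/5236) = 324/845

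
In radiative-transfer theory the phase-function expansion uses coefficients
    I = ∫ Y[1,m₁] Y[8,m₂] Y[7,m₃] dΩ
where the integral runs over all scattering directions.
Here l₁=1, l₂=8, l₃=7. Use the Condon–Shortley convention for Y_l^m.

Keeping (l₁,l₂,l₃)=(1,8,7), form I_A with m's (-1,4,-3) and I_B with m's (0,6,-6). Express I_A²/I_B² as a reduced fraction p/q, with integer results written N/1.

33/14

l's match ⇒ only the (l;m) 3-j factors differ between A and B.
A: triangle coeff Δ(1,8,7) = 1/2040; Σ_t [2,2]: t=2:+1/174182400 = 1/174182400; (3j)²=11/340 [(1 8 7; -1 4 -3)], sign=+1
B: triangle coeff Δ(1,8,7) = 1/2040; Σ_t [1,1]: t=1:−1/6227020800 = -1/6227020800; (3j)²=7/510 [(1 8 7; 0 6 -6)], sign=+1
I_A²/I_B² = (11/340)/(7/510) = 33/14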